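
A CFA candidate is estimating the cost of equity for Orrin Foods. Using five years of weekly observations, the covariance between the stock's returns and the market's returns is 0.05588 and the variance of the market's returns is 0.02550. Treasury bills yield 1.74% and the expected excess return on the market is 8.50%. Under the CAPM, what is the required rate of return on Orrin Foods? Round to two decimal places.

β = Cov(R_i, R_m) / Var(R_m) = 0.05588 / 0.02550 = 2.1914
E(R) = R_f + β × MRP = 1.74% + 2.1914 × 8.50% = 20.37%

20.37%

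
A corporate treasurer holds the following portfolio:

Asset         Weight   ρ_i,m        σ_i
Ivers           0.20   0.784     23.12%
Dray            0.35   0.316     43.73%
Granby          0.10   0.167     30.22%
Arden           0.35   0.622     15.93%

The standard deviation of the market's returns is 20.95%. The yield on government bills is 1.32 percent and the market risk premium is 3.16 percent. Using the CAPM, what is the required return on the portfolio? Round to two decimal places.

β_Ivers = 0.784 × 23.12% / 20.95% = 0.8652
β_Dray = 0.316 × 43.73% / 20.95% = 0.6596
β_Granby = 0.167 × 30.22% / 20.95% = 0.2409
β_Arden = 0.622 × 15.93% / 20.95% = 0.4730
β_P = Σ w_i β_i = 0.20×0.8652 + 0.35×0.6596 + 0.10×0.2409 + 0.35×0.4730 = 0.5935
E(R_P) = R_f + β_P × MRP = 1.32% + 0.5935 × 3.16% = 3.20%

3.20%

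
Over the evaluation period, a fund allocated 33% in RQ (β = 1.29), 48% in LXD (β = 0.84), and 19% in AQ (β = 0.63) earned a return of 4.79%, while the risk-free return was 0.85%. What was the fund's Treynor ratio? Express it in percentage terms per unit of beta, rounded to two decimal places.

4.15%

β_P = 0.33×1.29 + 0.48×0.84 + 0.19×0.63 = 0.9486
Treynor = (R_P − R_f) / β_P = (4.79% − 0.85%) / 0.9486 = 3.94% / 0.9486 = 4.15%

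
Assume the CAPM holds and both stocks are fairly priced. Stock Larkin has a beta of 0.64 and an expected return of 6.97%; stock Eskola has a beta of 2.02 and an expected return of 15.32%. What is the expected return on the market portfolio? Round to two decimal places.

9.15%

Both satisfy E(R) = R_f + β·MRP, so the slope of the SML is
MRP = (15.32% − 6.97%) / (2.02 − 0.64) = 8.35% / 1.38 = 6.0507%
R_f = E(R_Larkin) − β_Larkin·MRP = 6.97% − 0.64 × 6.0507% = 3.0976%
E(R_m) = R_f + MRP = 3.0976% + 6.0507% = 9.15%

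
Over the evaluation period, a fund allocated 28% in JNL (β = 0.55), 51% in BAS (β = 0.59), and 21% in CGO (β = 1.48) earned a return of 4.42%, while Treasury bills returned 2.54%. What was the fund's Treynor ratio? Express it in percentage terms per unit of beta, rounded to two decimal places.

β_P = 0.28×0.55 + 0.51×0.59 + 0.21×1.48 = 0.7657
Treynor = (R_P − R_f) / β_P = (4.42% − 2.54%) / 0.7657 = 1.88% / 0.7657 = 2.46%

2.46%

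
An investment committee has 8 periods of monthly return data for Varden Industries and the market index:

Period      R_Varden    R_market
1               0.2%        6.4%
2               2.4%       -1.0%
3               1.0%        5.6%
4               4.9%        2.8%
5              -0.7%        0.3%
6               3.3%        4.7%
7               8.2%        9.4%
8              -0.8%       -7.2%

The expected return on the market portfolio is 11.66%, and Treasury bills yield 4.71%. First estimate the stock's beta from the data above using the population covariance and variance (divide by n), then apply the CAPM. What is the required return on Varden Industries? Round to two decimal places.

7.21%

Mean R_i = (0.2 + 2.4 + 1.0 + 4.9 − 0.7 + 3.3 + 8.2 − 0.8) / 8 = 2.3125%
Mean R_m = (6.4 − 1.0 + 5.6 + 2.8 + 0.3 + 4.7 + 9.4 − 7.2) / 8 = 2.6250%
Σ(R_i − R̄_i)(R_m − R̄_m) = 67.7775  ⇒  Cov = 67.7775 / 8 = 8.4722
Σ(R_m − R̄_m)² = 188.4150  ⇒  Var(R_m) = 188.4150 / 8 = 23.5519
β = Cov / Var(R_m) = 8.4722 / 23.5519 = 0.3597
MRP = 11.66% − 4.71% = 6.95%
E(R) = R_f + β × MRP = 4.71% + 0.3597 × 6.95% = 7.21%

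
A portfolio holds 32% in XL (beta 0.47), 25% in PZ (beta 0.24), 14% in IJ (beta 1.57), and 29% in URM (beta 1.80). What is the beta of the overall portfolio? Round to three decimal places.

0.952

β_P = Σ w_i β_i = 0.32×0.47 + 0.25×0.24 + 0.14×1.57 + 0.29×1.80 = 0.9522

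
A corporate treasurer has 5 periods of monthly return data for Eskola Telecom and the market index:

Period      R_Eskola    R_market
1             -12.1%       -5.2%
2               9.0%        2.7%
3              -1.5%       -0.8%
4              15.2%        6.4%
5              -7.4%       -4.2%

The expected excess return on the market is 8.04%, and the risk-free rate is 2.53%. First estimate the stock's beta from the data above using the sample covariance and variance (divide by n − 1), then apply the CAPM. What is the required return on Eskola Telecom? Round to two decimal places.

Mean R_i = (-12.1 + 9.0 − 1.5 + 15.2 − 7.4) / 5 = 0.6400%
Mean R_m = (-5.2 + 2.7 − 0.8 + 6.4 − 4.2) / 5 = -0.2200%
Σ(R_i − R̄_i)(R_m − R̄_m) = 217.4840  ⇒  Cov = 217.4840 / 4 = 54.3710
Σ(R_m − R̄_m)² = 93.3280  ⇒  Var(R_m) = 93.3280 / 4 = 23.3320
β = Cov / Var(R_m) = 54.3710 / 23.3320 = 2.3303
E(R) = R_f + β × MRP = 2.53% + 2.3303 × 8.04% = 21.27%

21.27%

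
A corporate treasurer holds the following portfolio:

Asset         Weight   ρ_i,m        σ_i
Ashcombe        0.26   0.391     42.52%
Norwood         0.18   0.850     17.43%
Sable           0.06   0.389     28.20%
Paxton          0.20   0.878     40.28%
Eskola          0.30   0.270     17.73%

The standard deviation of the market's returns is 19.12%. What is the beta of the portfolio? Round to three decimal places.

β_Ashcombe = 0.391 × 42.52% / 19.12% = 0.8695
β_Norwood = 0.850 × 17.43% / 19.12% = 0.7749
β_Sable = 0.389 × 28.20% / 19.12% = 0.5737
β_Paxton = 0.878 × 40.28% / 19.12% = 1.8497
β_Eskola = 0.270 × 17.73% / 19.12% = 0.2504
β_P = Σ w_i β_i = 0.26×0.8695 + 0.18×0.7749 + 0.06×0.5737 + 0.20×1.8497 + 0.30×0.2504 = 0.8450

0.845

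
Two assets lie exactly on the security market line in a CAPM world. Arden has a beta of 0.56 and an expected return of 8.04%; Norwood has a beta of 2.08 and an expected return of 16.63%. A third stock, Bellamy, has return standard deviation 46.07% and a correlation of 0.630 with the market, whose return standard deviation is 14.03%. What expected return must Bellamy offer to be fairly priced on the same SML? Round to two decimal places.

16.57%

MRP = (16.63% − 8.04%) / (2.08 − 0.56) = 5.6513%
R_f = 8.04% − 0.56 × 5.6513% = 4.8753%
β_Bellamy = ρ·σ_i/σ_m = 0.630 × 46.07 / 14.03 = 2.0687
E(R_Bellamy) = R_f + β × MRP = 4.8753% + 2.0687 × 5.6513% = 16.57%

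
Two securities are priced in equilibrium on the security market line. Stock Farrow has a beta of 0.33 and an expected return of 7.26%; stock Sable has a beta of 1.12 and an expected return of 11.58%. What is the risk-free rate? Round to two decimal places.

Both satisfy E(R) = R_f + β·MRP, so the slope of the SML is
MRP = (11.58% − 7.26%) / (1.12 − 0.33) = 4.32% / 0.79 = 5.4684%
R_f = E(R_Farrow) − β_Farrow·MRP = 7.26% − 0.33 × 5.4684% = 5.4554%

5.46%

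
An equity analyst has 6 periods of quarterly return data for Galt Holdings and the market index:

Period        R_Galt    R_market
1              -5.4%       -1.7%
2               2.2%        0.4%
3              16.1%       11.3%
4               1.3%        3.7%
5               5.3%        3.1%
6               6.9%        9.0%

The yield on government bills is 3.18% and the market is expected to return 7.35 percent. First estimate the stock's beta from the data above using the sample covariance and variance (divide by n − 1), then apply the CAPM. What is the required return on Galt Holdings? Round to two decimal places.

Mean R_i = (-5.4 + 2.2 + 16.1 + 1.3 + 5.3 + 6.9) / 6 = 4.4000%
Mean R_m = (-1.7 + 0.4 + 11.3 + 3.7 + 3.1 + 9.0) / 6 = 4.3000%
Σ(R_i − R̄_i)(R_m − R̄_m) = 161.8100  ⇒  Cov = 161.8100 / 5 = 32.3620
Σ(R_m − R̄_m)² = 124.1000  ⇒  Var(R_m) = 124.1000 / 5 = 24.8200
β = Cov / Var(R_m) = 32.3620 / 24.8200 = 1.3039
MRP = 7.35% − 3.18% = 4.17%
E(R) = R_f + β × MRP = 3.18% + 1.3039 × 4.17% = 8.62%

8.62%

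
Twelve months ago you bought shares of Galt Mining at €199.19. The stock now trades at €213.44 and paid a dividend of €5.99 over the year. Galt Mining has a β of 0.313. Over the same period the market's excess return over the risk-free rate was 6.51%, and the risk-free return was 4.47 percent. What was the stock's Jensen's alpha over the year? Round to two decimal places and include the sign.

+3.65%

Realised HPR = (P1 + D1 − P0) / P0 = (213.44 + 5.99 − 199.19) / 199.19 = 20.24 / 199.19 = 10.1612%
CAPM required = R_f + β·MRP = 4.47% + 0.313 × 6.51% = 6.50763%
α = realised − required = 10.1612% − 6.50763% = +3.65%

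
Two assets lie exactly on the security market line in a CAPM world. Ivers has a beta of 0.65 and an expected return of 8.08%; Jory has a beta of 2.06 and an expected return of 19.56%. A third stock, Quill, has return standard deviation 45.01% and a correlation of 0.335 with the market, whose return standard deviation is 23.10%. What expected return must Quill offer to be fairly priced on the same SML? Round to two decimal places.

8.10%

MRP = (19.56% − 8.08%) / (2.06 − 0.65) = 8.1418%
R_f = 8.08% − 0.65 × 8.1418% = 2.7878%
β_Quill = ρ·σ_i/σ_m = 0.335 × 45.01 / 23.10 = 0.6527
E(R_Quill) = R_f + β × MRP = 2.7878% + 0.6527 × 8.1418% = 8.10%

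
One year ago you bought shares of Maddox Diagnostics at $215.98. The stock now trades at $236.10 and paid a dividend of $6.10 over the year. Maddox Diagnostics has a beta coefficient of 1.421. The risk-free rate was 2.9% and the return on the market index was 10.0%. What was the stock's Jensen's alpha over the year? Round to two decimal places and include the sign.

Realised HPR = (P1 + D1 − P0) / P0 = (236.10 + 6.10 − 215.98) / 215.98 = 26.22 / 215.98 = 12.1400%
MRP = 10.0% − 2.9% = 7.10%
CAPM required = R_f + β·MRP = 2.9% + 1.421 × 7.1% = 12.9891%
α = realised − required = 12.1400% − 12.9891% = -0.85%

-0.85%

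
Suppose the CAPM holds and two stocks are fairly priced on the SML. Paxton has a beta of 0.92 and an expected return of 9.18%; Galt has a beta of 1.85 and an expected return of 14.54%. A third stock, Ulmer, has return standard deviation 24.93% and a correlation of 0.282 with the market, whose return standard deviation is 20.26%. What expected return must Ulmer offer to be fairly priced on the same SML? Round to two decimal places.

5.88%

MRP = (14.54% − 9.18%) / (1.85 − 0.92) = 5.7634%
R_f = 9.18% − 0.92 × 5.7634% = 3.8777%
β_Ulmer = ρ·σ_i/σ_m = 0.282 × 24.93 / 20.26 = 0.3470
E(R_Ulmer) = R_f + β × MRP = 3.8777% + 0.3470 × 5.7634% = 5.88%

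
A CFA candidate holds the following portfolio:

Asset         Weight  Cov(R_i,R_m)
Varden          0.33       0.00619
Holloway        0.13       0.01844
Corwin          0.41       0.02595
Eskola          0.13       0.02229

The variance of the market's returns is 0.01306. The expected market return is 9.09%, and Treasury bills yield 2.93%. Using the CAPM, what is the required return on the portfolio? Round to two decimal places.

β_Varden = 0.00619 / 0.01306 = 0.4740
β_Holloway = 0.01844 / 0.01306 = 1.4119
β_Corwin = 0.02595 / 0.01306 = 1.9870
β_Eskola = 0.02229 / 0.01306 = 1.7067
β_P = Σ w_i β_i = 0.33×0.4740 + 0.13×1.4119 + 0.41×1.9870 + 0.13×1.7067 = 1.3765
MRP = 9.09% − 2.93% = 6.16%
E(R_P) = R_f + β_P × MRP = 2.93% + 1.3765 × 6.16% = 11.41%

11.41%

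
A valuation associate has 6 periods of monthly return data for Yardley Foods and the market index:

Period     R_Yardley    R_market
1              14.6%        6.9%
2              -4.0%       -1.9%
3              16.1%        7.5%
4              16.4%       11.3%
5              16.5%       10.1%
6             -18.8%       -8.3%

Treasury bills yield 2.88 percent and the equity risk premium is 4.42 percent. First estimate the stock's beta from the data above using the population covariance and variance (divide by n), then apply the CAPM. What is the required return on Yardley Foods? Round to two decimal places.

11.26%

Mean R_i = (14.6 − 4.0 + 16.1 + 16.4 + 16.5 − 18.8) / 6 = 6.8000%
Mean R_m = (6.9 − 1.9 + 7.5 + 11.3 + 10.1 − 8.3) / 6 = 4.2667%
Σ(R_i − R̄_i)(R_m − R̄_m) = 563.0200  ⇒  Cov = 563.0200 / 6 = 93.8367
Σ(R_m − R̄_m)² = 296.8333  ⇒  Var(R_m) = 296.8333 / 6 = 49.4722
β = Cov / Var(R_m) = 93.8367 / 49.4722 = 1.8968
E(R) = R_f + β × MRP = 2.88% + 1.8968 × 4.42% = 11.26%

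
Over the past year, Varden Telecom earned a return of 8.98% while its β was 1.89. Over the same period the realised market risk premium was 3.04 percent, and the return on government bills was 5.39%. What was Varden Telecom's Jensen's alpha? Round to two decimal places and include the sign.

-2.16%

CAPM benchmark = R_f + β(R_m − R_f) = 5.39% + 1.89 × 3.04% = 11.1356%
α = actual − benchmark = 8.98% − 11.1356% = -2.16%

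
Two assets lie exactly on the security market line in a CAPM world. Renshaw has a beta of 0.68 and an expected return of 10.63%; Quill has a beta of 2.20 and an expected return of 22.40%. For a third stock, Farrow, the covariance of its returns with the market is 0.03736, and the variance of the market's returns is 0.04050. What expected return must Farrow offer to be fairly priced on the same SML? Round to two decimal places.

12.51%

MRP = (22.40% − 10.63%) / (2.20 − 0.68) = 7.7434%
R_f = 10.63% − 0.68 × 7.7434% = 5.3645%
β_Farrow = Cov / Var(R_m) = 0.03736 / 0.04050 = 0.9225
E(R_Farrow) = R_f + β × MRP = 5.3645% + 0.9225 × 7.7434% = 12.51%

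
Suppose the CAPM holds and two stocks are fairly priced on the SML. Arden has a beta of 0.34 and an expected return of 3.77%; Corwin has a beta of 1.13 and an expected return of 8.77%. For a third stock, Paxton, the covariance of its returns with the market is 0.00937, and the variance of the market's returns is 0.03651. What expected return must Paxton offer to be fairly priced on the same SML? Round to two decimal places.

3.24%

MRP = (8.77% − 3.77%) / (1.13 − 0.34) = 6.3291%
R_f = 3.77% − 0.34 × 6.3291% = 1.6181%
β_Paxton = Cov / Var(R_m) = 0.00937 / 0.03651 = 0.2566
E(R_Paxton) = R_f + β × MRP = 1.6181% + 0.2566 × 6.3291% = 3.24%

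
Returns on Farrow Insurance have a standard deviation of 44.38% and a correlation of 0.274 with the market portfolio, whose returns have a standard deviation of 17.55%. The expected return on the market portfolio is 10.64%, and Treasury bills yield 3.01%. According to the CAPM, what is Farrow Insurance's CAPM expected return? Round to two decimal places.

8.30%

β = ρ × σ_i / σ_m = 0.274 × 44.38% / 17.55% = 0.6929
MRP = 10.64% − 3.01% = 7.63%
E(R) = 3.01% + 0.6929 × 7.63% = 8.30%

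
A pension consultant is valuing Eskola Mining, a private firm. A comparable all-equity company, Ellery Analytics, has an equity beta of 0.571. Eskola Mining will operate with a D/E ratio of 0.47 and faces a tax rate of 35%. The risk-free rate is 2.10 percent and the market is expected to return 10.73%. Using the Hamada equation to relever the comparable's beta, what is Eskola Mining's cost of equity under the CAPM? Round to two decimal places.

8.53%

β_L = β_U × [1 + (1 − t)(D/E)] = 0.571 × [1 + (1 − 0.35) × 0.47]
    = 0.571 × [1 + 0.65 × 0.47] = 0.571 × 1.3055 = 0.7454
MRP = 10.73% − 2.10% = 8.63%
E(R) = R_f + β_L × MRP = 2.10% + 0.7454 × 8.63% = 8.53%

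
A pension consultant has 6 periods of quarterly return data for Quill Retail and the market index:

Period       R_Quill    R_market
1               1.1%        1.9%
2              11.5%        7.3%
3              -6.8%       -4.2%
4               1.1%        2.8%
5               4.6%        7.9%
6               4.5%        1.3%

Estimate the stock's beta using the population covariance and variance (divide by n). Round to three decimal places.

1.165

Mean R_i = (1.1 + 11.5 − 6.8 + 1.1 + 4.6 + 4.5) / 6 = 2.6667%
Mean R_m = (1.9 + 7.3 − 4.2 + 2.8 + 7.9 + 1.3) / 6 = 2.8333%
Σ(R_i − R̄_i)(R_m − R̄_m) = 114.5367  ⇒  Cov = 114.5367 / 6 = 19.0895
Σ(R_m − R̄_m)² = 98.3133  ⇒  Var(R_m) = 98.3133 / 6 = 16.3856
β = Cov / Var(R_m) = 19.0895 / 16.3856 = 1.1650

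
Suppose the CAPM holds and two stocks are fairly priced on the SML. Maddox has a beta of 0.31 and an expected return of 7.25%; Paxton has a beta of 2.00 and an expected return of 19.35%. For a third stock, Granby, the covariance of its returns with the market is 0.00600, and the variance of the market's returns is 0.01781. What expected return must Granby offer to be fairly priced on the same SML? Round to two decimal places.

7.44%

MRP = (19.35% − 7.25%) / (2.00 − 0.31) = 7.1598%
R_f = 7.25% − 0.31 × 7.1598% = 5.0305%
β_Granby = Cov / Var(R_m) = 0.00600 / 0.01781 = 0.3369
E(R_Granby) = R_f + β × MRP = 5.0305% + 0.3369 × 7.1598% = 7.44%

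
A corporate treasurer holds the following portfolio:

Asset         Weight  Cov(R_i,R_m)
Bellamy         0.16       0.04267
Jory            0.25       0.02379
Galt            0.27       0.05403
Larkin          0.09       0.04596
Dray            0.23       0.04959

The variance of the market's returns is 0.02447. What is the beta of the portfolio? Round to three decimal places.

β_Bellamy = 0.04267 / 0.02447 = 1.7438
β_Jory = 0.02379 / 0.02447 = 0.9722
β_Galt = 0.05403 / 0.02447 = 2.2080
β_Larkin = 0.04596 / 0.02447 = 1.8782
β_Dray = 0.04959 / 0.02447 = 2.0266
β_P = Σ w_i β_i = 0.16×1.7438 + 0.25×0.9722 + 0.27×2.2080 + 0.09×1.8782 + 0.23×2.0266 = 1.7534

1.753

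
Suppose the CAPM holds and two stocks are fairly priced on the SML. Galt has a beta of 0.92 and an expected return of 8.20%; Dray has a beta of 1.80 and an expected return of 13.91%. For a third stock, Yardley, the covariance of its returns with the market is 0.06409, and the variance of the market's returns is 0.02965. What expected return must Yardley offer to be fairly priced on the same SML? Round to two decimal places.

MRP = (13.91% − 8.20%) / (1.80 − 0.92) = 6.4886%
R_f = 8.20% − 0.92 × 6.4886% = 2.2305%
β_Yardley = Cov / Var(R_m) = 0.06409 / 0.02965 = 2.1616
E(R_Yardley) = R_f + β × MRP = 2.2305% + 2.1616 × 6.4886% = 16.26%

16.26%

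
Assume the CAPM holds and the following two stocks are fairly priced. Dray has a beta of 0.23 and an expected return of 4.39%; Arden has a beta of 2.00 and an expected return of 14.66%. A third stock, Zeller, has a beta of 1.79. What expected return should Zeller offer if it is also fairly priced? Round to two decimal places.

MRP (SML slope) = (14.66% − 4.39%) / (2.00 − 0.23) = 10.27% / 1.77 = 5.8023%
R_f (intercept) = 4.39% − 0.23 × 5.8023% = 3.0555%
E(R_Zeller) = R_f + β × MRP = 3.0555% + 1.79 × 5.8023% = 13.44%

13.44%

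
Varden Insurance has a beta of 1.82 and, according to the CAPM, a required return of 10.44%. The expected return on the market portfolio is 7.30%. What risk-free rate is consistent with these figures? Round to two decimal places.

E(R) = R_f + β(E(R_m) − R_f) = R_f(1 − β) + β·E(R_m)
10.44% = R_f × (1 − 1.82) + 1.82 × 7.30%
10.44% = R_f × -0.82 + 13.2860%
R_f = (10.44% − 13.2860%) / -0.82 = 3.47%

3.47%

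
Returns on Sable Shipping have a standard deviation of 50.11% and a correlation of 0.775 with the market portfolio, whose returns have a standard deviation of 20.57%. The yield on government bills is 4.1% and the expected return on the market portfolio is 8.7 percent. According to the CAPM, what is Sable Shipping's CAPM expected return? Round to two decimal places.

β = ρ × σ_i / σ_m = 0.775 × 50.11% / 20.57% = 1.8880
MRP = 8.7% − 4.1% = 4.60%
E(R) = 4.1% + 1.8880 × 4.6% = 12.78%

12.78%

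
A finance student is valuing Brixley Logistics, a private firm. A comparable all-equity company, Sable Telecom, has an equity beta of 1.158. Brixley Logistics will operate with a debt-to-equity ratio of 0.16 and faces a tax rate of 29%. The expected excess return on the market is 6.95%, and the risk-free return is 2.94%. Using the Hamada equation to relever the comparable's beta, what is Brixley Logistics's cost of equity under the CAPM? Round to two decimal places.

11.90%

β_L = β_U × [1 + (1 − t)(D/E)] = 1.158 × [1 + (1 − 0.29) × 0.16]
    = 1.158 × [1 + 0.71 × 0.16] = 1.158 × 1.1136 = 1.2895
E(R) = R_f + β_L × MRP = 2.94% + 1.2895 × 6.95% = 11.90%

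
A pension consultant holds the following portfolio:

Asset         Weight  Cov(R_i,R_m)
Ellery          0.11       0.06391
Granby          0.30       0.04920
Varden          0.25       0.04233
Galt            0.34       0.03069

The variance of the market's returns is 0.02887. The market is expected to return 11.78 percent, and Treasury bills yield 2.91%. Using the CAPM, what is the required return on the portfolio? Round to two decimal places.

β_Ellery = 0.06391 / 0.02887 = 2.2137
β_Granby = 0.04920 / 0.02887 = 1.7042
β_Varden = 0.04233 / 0.02887 = 1.4662
β_Galt = 0.03069 / 0.02887 = 1.0630
β_P = Σ w_i β_i = 0.11×2.2137 + 0.30×1.7042 + 0.25×1.4662 + 0.34×1.0630 = 1.4827
MRP = 11.78% − 2.91% = 8.87%
E(R_P) = R_f + β_P × MRP = 2.91% + 1.4827 × 8.87% = 16.06%

16.06%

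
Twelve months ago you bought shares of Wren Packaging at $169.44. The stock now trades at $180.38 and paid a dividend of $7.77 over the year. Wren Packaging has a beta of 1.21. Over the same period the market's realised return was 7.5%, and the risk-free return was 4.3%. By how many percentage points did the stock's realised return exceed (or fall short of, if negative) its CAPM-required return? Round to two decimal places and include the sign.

+2.87%

Realised HPR = (P1 + D1 − P0) / P0 = (180.38 + 7.77 − 169.44) / 169.44 = 18.71 / 169.44 = 11.0423%
MRP = 7.5% − 4.3% = 3.20%
CAPM required = R_f + β·MRP = 4.3% + 1.21 × 3.2% = 8.1720%
α = realised − required = 11.0423% − 8.1720% = +2.87%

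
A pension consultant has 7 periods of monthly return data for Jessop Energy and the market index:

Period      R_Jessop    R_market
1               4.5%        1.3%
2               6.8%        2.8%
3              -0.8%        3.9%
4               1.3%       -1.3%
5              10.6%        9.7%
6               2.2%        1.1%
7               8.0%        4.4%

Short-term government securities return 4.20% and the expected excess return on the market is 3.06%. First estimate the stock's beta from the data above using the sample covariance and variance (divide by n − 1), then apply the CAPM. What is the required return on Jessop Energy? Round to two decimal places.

Mean R_i = (4.5 + 6.8 − 0.8 + 1.3 + 10.6 + 2.2 + 8.0) / 7 = 4.6571%
Mean R_m = (1.3 + 2.8 + 3.9 − 1.3 + 9.7 + 1.1 + 4.4) / 7 = 3.1286%
Σ(R_i − R̄_i)(R_m − R̄_m) = 58.5286  ⇒  Cov = 58.5286 / 6 = 9.7548
Σ(R_m − R̄_m)² = 72.5743  ⇒  Var(R_m) = 72.5743 / 6 = 12.0957
β = Cov / Var(R_m) = 9.7548 / 12.0957 = 0.8065
E(R) = R_f + β × MRP = 4.20% + 0.8065 × 3.06% = 6.67%

6.67%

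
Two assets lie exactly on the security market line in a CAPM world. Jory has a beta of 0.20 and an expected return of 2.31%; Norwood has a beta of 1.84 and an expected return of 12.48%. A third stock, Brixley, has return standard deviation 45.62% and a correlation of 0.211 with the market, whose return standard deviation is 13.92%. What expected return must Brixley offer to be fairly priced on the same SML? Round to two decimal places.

5.36%

MRP = (12.48% − 2.31%) / (1.84 − 0.20) = 6.2012%
R_f = 2.31% − 0.20 × 6.2012% = 1.0698%
β_Brixley = ρ·σ_i/σ_m = 0.211 × 45.62 / 13.92 = 0.6915
E(R_Brixley) = R_f + β × MRP = 1.0698% + 0.6915 × 6.2012% = 5.36%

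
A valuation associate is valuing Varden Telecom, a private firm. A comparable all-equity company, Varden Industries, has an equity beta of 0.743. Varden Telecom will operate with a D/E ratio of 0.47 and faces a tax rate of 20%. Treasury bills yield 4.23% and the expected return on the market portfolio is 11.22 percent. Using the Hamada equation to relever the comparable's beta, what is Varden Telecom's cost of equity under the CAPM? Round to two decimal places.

β_L = β_U × [1 + (1 − t)(D/E)] = 0.743 × [1 + (1 − 0.20) × 0.47]
    = 0.743 × [1 + 0.80 × 0.47] = 0.743 × 1.3760 = 1.0224
MRP = 11.22% − 4.23% = 6.99%
E(R) = R_f + β_L × MRP = 4.23% + 1.0224 × 6.99% = 11.38%

11.38%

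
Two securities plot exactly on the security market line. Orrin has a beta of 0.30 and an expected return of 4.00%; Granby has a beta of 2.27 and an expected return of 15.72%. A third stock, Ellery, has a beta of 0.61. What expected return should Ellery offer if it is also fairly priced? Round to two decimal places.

5.84%

MRP (SML slope) = (15.72% − 4.00%) / (2.27 − 0.30) = 11.72% / 1.97 = 5.9492%
R_f (intercept) = 4.00% − 0.30 × 5.9492% = 2.2152%
E(R_Ellery) = R_f + β × MRP = 2.2152% + 0.61 × 5.9492% = 5.84%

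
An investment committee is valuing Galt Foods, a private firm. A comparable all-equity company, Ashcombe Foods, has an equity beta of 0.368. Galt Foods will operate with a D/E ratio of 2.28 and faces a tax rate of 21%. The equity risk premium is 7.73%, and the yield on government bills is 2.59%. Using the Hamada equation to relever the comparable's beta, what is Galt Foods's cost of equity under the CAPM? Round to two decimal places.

10.56%

β_L = β_U × [1 + (1 − t)(D/E)] = 0.368 × [1 + (1 − 0.21) × 2.28]
    = 0.368 × [1 + 0.79 × 2.28] = 0.368 × 2.8012 = 1.0308
E(R) = R_f + β_L × MRP = 2.59% + 1.0308 × 7.73% = 10.56%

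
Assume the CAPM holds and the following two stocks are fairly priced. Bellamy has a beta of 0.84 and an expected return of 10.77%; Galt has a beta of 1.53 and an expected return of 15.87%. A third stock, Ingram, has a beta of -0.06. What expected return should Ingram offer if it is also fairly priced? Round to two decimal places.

4.12%

MRP (SML slope) = (15.87% − 10.77%) / (1.53 − 0.84) = 5.10% / 0.69 = 7.3913%
R_f (intercept) = 10.77% − 0.84 × 7.3913% = 4.5613%
E(R_Ingram) = R_f + β × MRP = 4.5613% + -0.06 × 7.3913% = 4.12%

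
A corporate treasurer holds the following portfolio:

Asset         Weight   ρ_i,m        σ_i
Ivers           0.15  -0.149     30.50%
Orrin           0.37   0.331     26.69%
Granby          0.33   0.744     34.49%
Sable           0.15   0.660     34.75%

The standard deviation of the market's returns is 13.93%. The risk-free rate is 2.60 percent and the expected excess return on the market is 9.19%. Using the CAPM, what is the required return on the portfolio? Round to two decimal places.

12.16%

β_Ivers = -0.149 × 30.50% / 13.93% = -0.3262
β_Orrin = 0.331 × 26.69% / 13.93% = 0.6342
β_Granby = 0.744 × 34.49% / 13.93% = 1.8421
β_Sable = 0.660 × 34.75% / 13.93% = 1.6464
β_P = Σ w_i β_i = 0.15×-0.3262 + 0.37×0.6342 + 0.33×1.8421 + 0.15×1.6464 = 1.0406
E(R_P) = R_f + β_P × MRP = 2.60% + 1.0406 × 9.19% = 12.16%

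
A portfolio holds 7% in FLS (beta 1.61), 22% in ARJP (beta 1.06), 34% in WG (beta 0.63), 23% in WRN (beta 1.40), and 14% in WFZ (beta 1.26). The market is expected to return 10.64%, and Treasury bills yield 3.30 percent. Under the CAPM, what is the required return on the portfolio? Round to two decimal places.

11.07%

β_P = Σ w_i β_i = 0.07×1.61 + 0.22×1.06 + 0.34×0.63 + 0.23×1.40 + 0.14×1.26 = 1.0585
MRP = 10.64% − 3.30% = 7.34%
E(R_P) = R_f + β_P × MRP = 3.30% + 1.0585 × 7.34% = 11.07%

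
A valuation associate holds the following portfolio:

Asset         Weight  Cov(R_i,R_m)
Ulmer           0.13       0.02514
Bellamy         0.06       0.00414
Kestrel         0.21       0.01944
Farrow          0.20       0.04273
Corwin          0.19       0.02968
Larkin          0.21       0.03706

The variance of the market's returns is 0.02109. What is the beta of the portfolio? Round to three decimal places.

1.402

β_Ulmer = 0.02514 / 0.02109 = 1.1920
β_Bellamy = 0.00414 / 0.02109 = 0.1963
β_Kestrel = 0.01944 / 0.02109 = 0.9218
β_Farrow = 0.04273 / 0.02109 = 2.0261
β_Corwin = 0.02968 / 0.02109 = 1.4073
β_Larkin = 0.03706 / 0.02109 = 1.7572
β_P = Σ w_i β_i = 0.13×1.1920 + 0.06×0.1963 + 0.21×0.9218 + 0.20×2.0261 + 0.19×1.4073 + 0.21×1.7572 = 1.4019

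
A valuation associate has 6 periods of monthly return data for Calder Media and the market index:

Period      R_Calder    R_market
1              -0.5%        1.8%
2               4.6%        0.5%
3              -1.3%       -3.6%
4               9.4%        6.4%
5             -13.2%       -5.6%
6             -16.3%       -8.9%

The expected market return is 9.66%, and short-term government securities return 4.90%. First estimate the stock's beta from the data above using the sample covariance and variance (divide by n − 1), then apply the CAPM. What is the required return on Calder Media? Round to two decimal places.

Mean R_i = (-0.5 + 4.6 − 1.3 + 9.4 − 13.2 − 16.3) / 6 = -2.8833%
Mean R_m = (1.8 + 0.5 − 3.6 + 6.4 − 5.6 − 8.9) / 6 = -1.5667%
Σ(R_i − R̄_i)(R_m − R̄_m) = 258.1267  ⇒  Cov = 258.1267 / 5 = 51.6253
Σ(R_m − R̄_m)² = 153.2533  ⇒  Var(R_m) = 153.2533 / 5 = 30.6507
β = Cov / Var(R_m) = 51.6253 / 30.6507 = 1.6843
MRP = 9.66% − 4.90% = 4.76%
E(R) = R_f + β × MRP = 4.90% + 1.6843 × 4.76% = 12.92%

12.92%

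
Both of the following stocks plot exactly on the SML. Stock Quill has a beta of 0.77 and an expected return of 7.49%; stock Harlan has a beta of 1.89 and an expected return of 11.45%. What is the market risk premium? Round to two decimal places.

Both satisfy E(R) = R_f + β·MRP, so the slope of the SML is
MRP = (11.45% − 7.49%) / (1.89 − 0.77) = 3.96% / 1.12 = 3.5357%

3.54%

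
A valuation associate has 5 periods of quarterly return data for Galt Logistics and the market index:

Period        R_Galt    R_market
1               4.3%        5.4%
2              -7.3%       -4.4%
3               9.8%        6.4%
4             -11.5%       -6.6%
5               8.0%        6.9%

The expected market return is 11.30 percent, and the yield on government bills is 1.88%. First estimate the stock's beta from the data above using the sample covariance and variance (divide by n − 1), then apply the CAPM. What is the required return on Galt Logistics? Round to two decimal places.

15.50%

Mean R_i = (4.3 − 7.3 + 9.8 − 11.5 + 8.0) / 5 = 0.6600%
Mean R_m = (5.4 − 4.4 + 6.4 − 6.6 + 6.9) / 5 = 1.5400%
Σ(R_i − R̄_i)(R_m − R̄_m) = 244.0780  ⇒  Cov = 244.0780 / 4 = 61.0195
Σ(R_m − R̄_m)² = 168.7920  ⇒  Var(R_m) = 168.7920 / 4 = 42.1980
β = Cov / Var(R_m) = 61.0195 / 42.1980 = 1.4460
MRP = 11.30% − 1.88% = 9.42%
E(R) = R_f + β × MRP = 1.88% + 1.4460 × 9.42% = 15.50%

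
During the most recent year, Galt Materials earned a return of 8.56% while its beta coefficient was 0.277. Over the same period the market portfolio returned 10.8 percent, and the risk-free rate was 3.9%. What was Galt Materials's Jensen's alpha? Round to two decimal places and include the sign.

Market excess return = 10.8% − 3.9% = 6.90%
CAPM benchmark = R_f + β(R_m − R_f) = 3.9% + 0.277 × 6.9% = 5.8113%
α = actual − benchmark = 8.56% − 5.8113% = +2.75%

+2.75%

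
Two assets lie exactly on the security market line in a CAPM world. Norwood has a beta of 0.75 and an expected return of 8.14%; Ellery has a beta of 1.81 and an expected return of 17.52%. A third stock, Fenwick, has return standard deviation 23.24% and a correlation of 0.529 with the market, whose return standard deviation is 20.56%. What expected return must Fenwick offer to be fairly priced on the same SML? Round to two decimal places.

6.79%

MRP = (17.52% − 8.14%) / (1.81 − 0.75) = 8.8491%
R_f = 8.14% − 0.75 × 8.8491% = 1.5032%
β_Fenwick = ρ·σ_i/σ_m = 0.529 × 23.24 / 20.56 = 0.5980
E(R_Fenwick) = R_f + β × MRP = 1.5032% + 0.5980 × 8.8491% = 6.79%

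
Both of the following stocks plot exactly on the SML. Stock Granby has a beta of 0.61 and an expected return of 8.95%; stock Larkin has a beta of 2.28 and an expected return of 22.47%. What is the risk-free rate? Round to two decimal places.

Both satisfy E(R) = R_f + β·MRP, so the slope of the SML is
MRP = (22.47% − 8.95%) / (2.28 − 0.61) = 13.52% / 1.67 = 8.0958%
R_f = E(R_Granby) − β_Granby·MRP = 8.95% − 0.61 × 8.0958% = 4.0116%

4.01%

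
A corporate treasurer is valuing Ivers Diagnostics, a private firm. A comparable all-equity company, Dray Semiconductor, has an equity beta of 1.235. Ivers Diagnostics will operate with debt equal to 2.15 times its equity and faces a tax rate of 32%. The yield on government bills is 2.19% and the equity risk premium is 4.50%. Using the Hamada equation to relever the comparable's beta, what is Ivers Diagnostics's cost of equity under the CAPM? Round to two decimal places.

β_L = β_U × [1 + (1 − t)(D/E)] = 1.235 × [1 + (1 − 0.32) × 2.15]
    = 1.235 × [1 + 0.68 × 2.15] = 1.235 × 2.4620 = 3.0406
E(R) = R_f + β_L × MRP = 2.19% + 3.0406 × 4.50% = 15.87%

15.87%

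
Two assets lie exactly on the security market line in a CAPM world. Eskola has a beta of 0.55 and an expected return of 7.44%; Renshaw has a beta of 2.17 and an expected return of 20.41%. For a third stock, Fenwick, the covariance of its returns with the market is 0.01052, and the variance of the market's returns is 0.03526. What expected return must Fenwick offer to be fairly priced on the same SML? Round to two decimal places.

5.43%

MRP = (20.41% − 7.44%) / (2.17 − 0.55) = 8.0062%
R_f = 7.44% − 0.55 × 8.0062% = 3.0366%
β_Fenwick = Cov / Var(R_m) = 0.01052 / 0.03526 = 0.2984
E(R_Fenwick) = R_f + β × MRP = 3.0366% + 0.2984 × 8.0062% = 5.43%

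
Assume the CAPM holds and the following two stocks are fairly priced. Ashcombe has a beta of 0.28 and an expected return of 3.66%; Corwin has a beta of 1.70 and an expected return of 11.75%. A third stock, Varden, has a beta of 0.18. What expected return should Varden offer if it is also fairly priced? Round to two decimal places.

MRP (SML slope) = (11.75% − 3.66%) / (1.70 − 0.28) = 8.09% / 1.42 = 5.6972%
R_f (intercept) = 3.66% − 0.28 × 5.6972% = 2.0648%
E(R_Varden) = R_f + β × MRP = 2.0648% + 0.18 × 5.6972% = 3.09%

3.09%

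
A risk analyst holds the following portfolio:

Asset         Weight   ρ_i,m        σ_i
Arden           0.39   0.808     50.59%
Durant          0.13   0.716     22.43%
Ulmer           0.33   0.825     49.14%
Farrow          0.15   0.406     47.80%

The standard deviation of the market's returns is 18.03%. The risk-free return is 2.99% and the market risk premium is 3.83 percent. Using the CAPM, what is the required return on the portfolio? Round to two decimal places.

10.28%

β_Arden = 0.808 × 50.59% / 18.03% = 2.2672
β_Durant = 0.716 × 22.43% / 18.03% = 0.8907
β_Ulmer = 0.825 × 49.14% / 18.03% = 2.2485
β_Farrow = 0.406 × 47.80% / 18.03% = 1.0764
β_P = Σ w_i β_i = 0.39×2.2672 + 0.13×0.8907 + 0.33×2.2485 + 0.15×1.0764 = 1.9035
E(R_P) = R_f + β_P × MRP = 2.99% + 1.9035 × 3.83% = 10.28%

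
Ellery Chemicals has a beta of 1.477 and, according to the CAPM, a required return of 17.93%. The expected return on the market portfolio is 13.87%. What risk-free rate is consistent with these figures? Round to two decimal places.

5.36%

E(R) = R_f + β(E(R_m) − R_f) = R_f(1 − β) + β·E(R_m)
17.93% = R_f × (1 − 1.477) + 1.477 × 13.87%
17.93% = R_f × -0.477 + 20.48599%
R_f = (17.93% − 20.48599%) / -0.477 = 5.36%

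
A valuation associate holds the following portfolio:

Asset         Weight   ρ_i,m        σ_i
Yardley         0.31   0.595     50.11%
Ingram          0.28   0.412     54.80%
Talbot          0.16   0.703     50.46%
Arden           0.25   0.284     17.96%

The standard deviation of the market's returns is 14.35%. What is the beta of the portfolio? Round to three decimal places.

1.569

β_Yardley = 0.595 × 50.11% / 14.35% = 2.0777
β_Ingram = 0.412 × 54.80% / 14.35% = 1.5734
β_Talbot = 0.703 × 50.46% / 14.35% = 2.4720
β_Arden = 0.284 × 17.96% / 14.35% = 0.3554
β_P = Σ w_i β_i = 0.31×2.0777 + 0.28×1.5734 + 0.16×2.4720 + 0.25×0.3554 = 1.5690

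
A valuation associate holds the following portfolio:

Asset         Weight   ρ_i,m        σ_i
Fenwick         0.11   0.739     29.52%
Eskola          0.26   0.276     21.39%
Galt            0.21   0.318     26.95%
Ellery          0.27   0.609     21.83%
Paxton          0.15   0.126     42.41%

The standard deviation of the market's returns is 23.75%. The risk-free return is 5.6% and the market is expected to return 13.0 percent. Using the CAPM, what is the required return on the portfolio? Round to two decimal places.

8.75%

β_Fenwick = 0.739 × 29.52% / 23.75% = 0.9185
β_Eskola = 0.276 × 21.39% / 23.75% = 0.2486
β_Galt = 0.318 × 26.95% / 23.75% = 0.3608
β_Ellery = 0.609 × 21.83% / 23.75% = 0.5598
β_Paxton = 0.126 × 42.41% / 23.75% = 0.2250
β_P = Σ w_i β_i = 0.11×0.9185 + 0.26×0.2486 + 0.21×0.3608 + 0.27×0.5598 + 0.15×0.2250 = 0.4263
MRP = 13.0% − 5.6% = 7.40%
E(R_P) = R_f + β_P × MRP = 5.6% + 0.4263 × 7.4% = 8.75%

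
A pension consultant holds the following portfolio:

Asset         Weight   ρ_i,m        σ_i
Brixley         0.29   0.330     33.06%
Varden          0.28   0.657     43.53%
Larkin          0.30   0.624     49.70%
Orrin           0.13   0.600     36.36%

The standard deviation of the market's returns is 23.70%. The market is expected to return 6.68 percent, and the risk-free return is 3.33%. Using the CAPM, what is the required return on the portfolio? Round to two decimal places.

6.63%

β_Brixley = 0.330 × 33.06% / 23.70% = 0.4603
β_Varden = 0.657 × 43.53% / 23.70% = 1.2067
β_Larkin = 0.624 × 49.70% / 23.70% = 1.3086
β_Orrin = 0.600 × 36.36% / 23.70% = 0.9205
β_P = Σ w_i β_i = 0.29×0.4603 + 0.28×1.2067 + 0.30×1.3086 + 0.13×0.9205 = 0.9836
MRP = 6.68% − 3.33% = 3.35%
E(R_P) = R_f + β_P × MRP = 3.33% + 0.9836 × 3.35% = 6.63%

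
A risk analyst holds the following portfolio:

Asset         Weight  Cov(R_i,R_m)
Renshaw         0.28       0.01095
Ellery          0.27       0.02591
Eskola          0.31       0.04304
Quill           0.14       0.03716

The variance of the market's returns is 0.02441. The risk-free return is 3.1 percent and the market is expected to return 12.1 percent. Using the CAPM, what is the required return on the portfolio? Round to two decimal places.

β_Renshaw = 0.01095 / 0.02441 = 0.4486
β_Ellery = 0.02591 / 0.02441 = 1.0615
β_Eskola = 0.04304 / 0.02441 = 1.7632
β_Quill = 0.03716 / 0.02441 = 1.5223
β_P = Σ w_i β_i = 0.28×0.4486 + 0.27×1.0615 + 0.31×1.7632 + 0.14×1.5223 = 1.1719
MRP = 12.1% − 3.1% = 9.00%
E(R_P) = R_f + β_P × MRP = 3.1% + 1.1719 × 9.0% = 13.65%

13.65%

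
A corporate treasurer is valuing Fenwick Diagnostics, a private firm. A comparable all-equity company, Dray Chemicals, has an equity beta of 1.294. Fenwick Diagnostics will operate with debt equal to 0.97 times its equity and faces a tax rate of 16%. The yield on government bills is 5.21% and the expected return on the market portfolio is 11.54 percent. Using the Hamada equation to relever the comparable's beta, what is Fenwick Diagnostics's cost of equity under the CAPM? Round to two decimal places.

β_L = β_U × [1 + (1 − t)(D/E)] = 1.294 × [1 + (1 − 0.16) × 0.97]
    = 1.294 × [1 + 0.84 × 0.97] = 1.294 × 1.8148 = 2.3484
MRP = 11.54% − 5.21% = 6.33%
E(R) = R_f + β_L × MRP = 5.21% + 2.3484 × 6.33% = 20.08%

20.08%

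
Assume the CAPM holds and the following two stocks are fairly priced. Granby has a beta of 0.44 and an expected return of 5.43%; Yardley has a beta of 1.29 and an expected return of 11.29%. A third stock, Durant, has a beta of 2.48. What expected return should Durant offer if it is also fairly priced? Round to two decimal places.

19.49%

MRP (SML slope) = (11.29% − 5.43%) / (1.29 − 0.44) = 5.86% / 0.85 = 6.8941%
R_f (intercept) = 5.43% − 0.44 × 6.8941% = 2.3966%
E(R_Durant) = R_f + β × MRP = 2.3966% + 2.48 × 6.8941% = 19.49%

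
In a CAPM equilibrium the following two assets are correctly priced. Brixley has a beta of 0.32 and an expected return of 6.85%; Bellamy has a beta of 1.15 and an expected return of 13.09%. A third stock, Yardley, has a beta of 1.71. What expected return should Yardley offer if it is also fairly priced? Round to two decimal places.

17.30%

MRP (SML slope) = (13.09% − 6.85%) / (1.15 − 0.32) = 6.24% / 0.83 = 7.5181%
R_f (intercept) = 6.85% − 0.32 × 7.5181% = 4.4442%
E(R_Yardley) = R_f + β × MRP = 4.4442% + 1.71 × 7.5181% = 17.30%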